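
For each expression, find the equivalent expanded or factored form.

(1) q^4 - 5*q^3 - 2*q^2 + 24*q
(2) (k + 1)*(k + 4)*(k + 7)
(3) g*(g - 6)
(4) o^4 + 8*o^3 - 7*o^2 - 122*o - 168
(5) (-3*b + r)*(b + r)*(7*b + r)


(1) = q*(q - 4)*(q - 3)*(q + 2)
(2) = k^3 + 12*k^2 + 39*k + 28
(3) = g^2 - 6*g
(4) = (o - 4)*(o + 2)*(o + 3)*(o + 7)
(5) = -21*b^3 - 17*b^2*r + 5*b*r^2 + r^3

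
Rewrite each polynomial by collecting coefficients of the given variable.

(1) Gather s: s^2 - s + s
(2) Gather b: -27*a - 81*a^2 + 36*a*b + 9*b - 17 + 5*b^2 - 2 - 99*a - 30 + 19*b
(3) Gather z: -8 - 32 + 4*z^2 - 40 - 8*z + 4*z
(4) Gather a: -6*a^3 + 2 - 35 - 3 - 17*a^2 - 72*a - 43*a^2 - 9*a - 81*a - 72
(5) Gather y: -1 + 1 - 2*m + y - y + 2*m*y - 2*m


(1) = s^2
(2) = -81*a^2 - 126*a + 5*b^2 + b*(36*a + 28) - 49
(3) = 4*z^2 - 4*z - 80
(4) = -6*a^3 - 60*a^2 - 162*a - 108
(5) = 2*m*y - 4*m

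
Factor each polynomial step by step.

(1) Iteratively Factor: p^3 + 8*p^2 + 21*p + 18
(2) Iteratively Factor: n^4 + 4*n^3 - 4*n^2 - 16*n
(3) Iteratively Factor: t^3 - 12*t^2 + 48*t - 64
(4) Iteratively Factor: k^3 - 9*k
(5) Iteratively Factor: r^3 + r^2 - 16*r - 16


(1) = (p + 3)*(p^2 + 5*p + 6) = (p + 3)^2*(p + 2)
(2) = (n + 2)*(n^3 + 2*n^2 - 8*n) = (n + 2)*(n + 4)*(n^2 - 2*n) = n*(n + 2)*(n + 4)*(n - 2)
(3) = (t - 4)*(t^2 - 8*t + 16) = (t - 4)^2*(t - 4)
(4) = (k)*(k^2 - 9) = k*(k - 3)*(k + 3)
(5) = (r - 4)*(r^2 + 5*r + 4) = (r - 4)*(r + 4)*(r + 1)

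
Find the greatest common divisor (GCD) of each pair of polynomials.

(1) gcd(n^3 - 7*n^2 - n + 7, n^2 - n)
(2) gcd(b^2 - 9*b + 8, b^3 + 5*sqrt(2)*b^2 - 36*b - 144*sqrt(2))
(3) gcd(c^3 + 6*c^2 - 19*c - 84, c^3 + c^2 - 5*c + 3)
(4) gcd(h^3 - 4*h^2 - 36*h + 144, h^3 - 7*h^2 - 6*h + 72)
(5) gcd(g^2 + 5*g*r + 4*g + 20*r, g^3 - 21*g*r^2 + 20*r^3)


(1) = n - 1
(2) = gcd((b - 8)*(b - 1), (b - 4*sqrt(2))*(b + 3*sqrt(2))*(b + 6*sqrt(2))) = 1
(3) = c + 3
(4) = h^2 - 10*h + 24
(5) = gcd((g + 4)*(g + 5*r), (g - 4*r)*(g - r)*(g + 5*r)) = g + 5*r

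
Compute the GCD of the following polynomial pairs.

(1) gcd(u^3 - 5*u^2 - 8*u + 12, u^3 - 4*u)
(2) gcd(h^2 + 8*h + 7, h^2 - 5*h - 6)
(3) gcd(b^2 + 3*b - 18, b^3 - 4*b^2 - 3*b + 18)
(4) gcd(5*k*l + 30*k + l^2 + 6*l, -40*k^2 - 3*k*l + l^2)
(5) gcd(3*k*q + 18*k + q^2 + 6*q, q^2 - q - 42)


(1) = gcd((u - 6)*(u - 1)*(u + 2), u*(u - 2)*(u + 2)) = u + 2
(2) = h + 1
(3) = gcd((b - 3)*(b + 6), (b - 3)^2*(b + 2)) = b - 3
(4) = gcd((5*k + l)*(l + 6), (-8*k + l)*(5*k + l)) = 5*k + l
(5) = q + 6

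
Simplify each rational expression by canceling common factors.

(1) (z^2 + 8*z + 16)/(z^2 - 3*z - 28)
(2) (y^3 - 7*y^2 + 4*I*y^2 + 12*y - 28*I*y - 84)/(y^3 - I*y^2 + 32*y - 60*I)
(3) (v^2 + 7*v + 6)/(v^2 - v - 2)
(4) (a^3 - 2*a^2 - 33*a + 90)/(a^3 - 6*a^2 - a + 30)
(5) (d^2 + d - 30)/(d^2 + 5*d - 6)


(1) = (z + 4)/(z - 7)
(2) = (y - 7)/(y - 5*I)
(3) = (v + 6)/(v - 2)
(4) = (a + 6)/(a + 2)
(5) = (d - 5)/(d - 1)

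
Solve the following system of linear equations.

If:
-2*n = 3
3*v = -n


Then:
n = -3/2
v = 1/2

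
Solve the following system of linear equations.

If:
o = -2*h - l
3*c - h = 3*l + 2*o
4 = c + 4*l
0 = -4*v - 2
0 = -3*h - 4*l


Then:
c = 20/17
h = -16/17
l = 12/17
o = 20/17
v = -1/2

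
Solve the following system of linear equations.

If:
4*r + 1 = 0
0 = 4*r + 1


Then:
r = -1/4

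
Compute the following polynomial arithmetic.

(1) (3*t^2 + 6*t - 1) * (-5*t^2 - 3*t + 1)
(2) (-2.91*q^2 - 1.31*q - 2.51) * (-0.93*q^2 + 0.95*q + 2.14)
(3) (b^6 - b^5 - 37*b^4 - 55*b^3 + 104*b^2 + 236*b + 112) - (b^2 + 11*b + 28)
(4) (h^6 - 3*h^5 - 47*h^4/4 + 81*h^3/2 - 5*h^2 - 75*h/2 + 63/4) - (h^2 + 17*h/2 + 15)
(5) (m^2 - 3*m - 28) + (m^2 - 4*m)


(1) = -15*t^4 - 39*t^3 - 10*t^2 + 9*t - 1
(2) = 2.7063*q^4 - 1.5462*q^3 - 5.1376*q^2 - 5.1879*q - 5.3714
(3) = b^6 - b^5 - 37*b^4 - 55*b^3 + 103*b^2 + 225*b + 84
(4) = h^6 - 3*h^5 - 47*h^4/4 + 81*h^3/2 - 6*h^2 - 46*h + 3/4
(5) = 2*m^2 - 7*m - 28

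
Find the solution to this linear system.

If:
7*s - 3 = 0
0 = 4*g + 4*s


Then:
g = -3/7
s = 3/7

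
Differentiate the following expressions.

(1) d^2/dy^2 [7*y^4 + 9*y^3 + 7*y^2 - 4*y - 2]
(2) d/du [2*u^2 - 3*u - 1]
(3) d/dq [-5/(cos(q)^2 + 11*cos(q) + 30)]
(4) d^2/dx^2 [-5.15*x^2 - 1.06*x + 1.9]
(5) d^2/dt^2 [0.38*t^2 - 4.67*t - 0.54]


(1) = 84*y^2 + 54*y + 14
(2) = 4*u - 3
(3) = -5*(2*cos(q) + 11)*sin(q)/(cos(q)^2 + 11*cos(q) + 30)^2
(4) = -10.3000000000000
(5) = 0.760000000000000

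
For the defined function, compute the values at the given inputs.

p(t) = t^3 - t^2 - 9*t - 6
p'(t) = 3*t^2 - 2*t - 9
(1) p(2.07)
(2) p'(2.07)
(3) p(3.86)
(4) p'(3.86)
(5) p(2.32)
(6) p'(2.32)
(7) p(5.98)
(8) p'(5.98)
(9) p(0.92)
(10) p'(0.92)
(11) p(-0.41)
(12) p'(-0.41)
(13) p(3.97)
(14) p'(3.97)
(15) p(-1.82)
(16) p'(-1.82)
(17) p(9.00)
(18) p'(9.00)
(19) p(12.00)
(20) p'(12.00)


(1) = -20.05
(2) = -0.29
(3) = 1.87
(4) = 27.98
(5) = -19.78
(6) = 2.51
(7) = 118.27
(8) = 86.32
(9) = -14.35
(10) = -8.30
(11) = -2.55
(12) = -7.68
(13) = 5.08
(14) = 30.34
(15) = 1.04
(16) = 4.58
(17) = 561.00
(18) = 216.00
(19) = 1470.00
(20) = 399.00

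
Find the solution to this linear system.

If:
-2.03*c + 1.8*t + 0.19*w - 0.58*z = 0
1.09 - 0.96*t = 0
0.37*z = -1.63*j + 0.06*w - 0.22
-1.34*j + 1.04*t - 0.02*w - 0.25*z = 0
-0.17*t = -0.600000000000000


Then:
No Solution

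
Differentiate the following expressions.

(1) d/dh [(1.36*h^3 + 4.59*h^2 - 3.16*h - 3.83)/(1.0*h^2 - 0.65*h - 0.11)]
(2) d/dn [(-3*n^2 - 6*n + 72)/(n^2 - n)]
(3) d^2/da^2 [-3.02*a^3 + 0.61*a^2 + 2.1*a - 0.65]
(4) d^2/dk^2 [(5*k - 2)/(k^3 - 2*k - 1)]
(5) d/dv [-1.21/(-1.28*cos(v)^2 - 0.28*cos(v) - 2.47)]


(1) = (1.36*h^4 - 1.768*h^3 - 0.2723*h^2 + 6.6502*h - 2.1419)/(1.0*h^4 - 1.3*h^3 + 0.2025*h^2 + 0.143*h + 0.0121)
(2) = 9*(n^2 - 16*n + 8)/(n^2*(n^2 - 2*n + 1))
(3) = 1.22 - 18.12*a
(4) = 2*(-(5*k - 2)*(3*k^2 - 2)^2 + (-15*k^2 - 3*k*(5*k - 2) + 10)*(-k^3 + 2*k + 1))/(-k^3 + 2*k + 1)^3
(5) = (3.0976*cos(v) + 0.3388)*sin(v)/(1.28*cos(v)^2 + 0.28*cos(v) + 2.47)^2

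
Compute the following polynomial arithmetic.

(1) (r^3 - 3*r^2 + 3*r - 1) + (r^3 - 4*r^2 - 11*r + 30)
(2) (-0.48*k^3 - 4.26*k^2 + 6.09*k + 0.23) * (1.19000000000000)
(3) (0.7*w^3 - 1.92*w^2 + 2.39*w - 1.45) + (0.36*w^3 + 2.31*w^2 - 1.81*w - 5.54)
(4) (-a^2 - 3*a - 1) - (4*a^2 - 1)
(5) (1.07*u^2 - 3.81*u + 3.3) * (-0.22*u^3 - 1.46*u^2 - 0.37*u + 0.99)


(1) = 2*r^3 - 7*r^2 - 8*r + 29
(2) = -0.5712*k^3 - 5.0694*k^2 + 7.2471*k + 0.2737
(3) = 1.06*w^3 + 0.39*w^2 + 0.58*w - 6.99
(4) = -5*a^2 - 3*a
(5) = -0.2354*u^5 - 0.724*u^4 + 4.4407*u^3 - 2.349*u^2 - 4.9929*u + 3.267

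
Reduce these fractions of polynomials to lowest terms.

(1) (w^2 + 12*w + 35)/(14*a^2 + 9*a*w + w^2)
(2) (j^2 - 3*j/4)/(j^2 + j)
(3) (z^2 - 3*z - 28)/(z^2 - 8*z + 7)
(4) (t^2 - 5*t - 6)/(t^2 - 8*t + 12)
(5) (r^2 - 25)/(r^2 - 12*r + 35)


(1) = (w^2 + 12*w + 35)/(14*a^2 + 9*a*w + w^2)
(2) = (4*j - 3)/(4*j + 4)
(3) = (z + 4)/(z - 1)
(4) = (t + 1)/(t - 2)
(5) = (r + 5)/(r - 7)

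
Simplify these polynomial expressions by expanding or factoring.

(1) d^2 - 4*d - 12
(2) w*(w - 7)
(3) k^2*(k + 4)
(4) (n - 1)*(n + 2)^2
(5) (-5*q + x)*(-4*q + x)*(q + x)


(1) = (d - 6)*(d + 2)
(2) = w^2 - 7*w
(3) = k^3 + 4*k^2
(4) = n^3 + 3*n^2 - 4
(5) = 20*q^3 + 11*q^2*x - 8*q*x^2 + x^3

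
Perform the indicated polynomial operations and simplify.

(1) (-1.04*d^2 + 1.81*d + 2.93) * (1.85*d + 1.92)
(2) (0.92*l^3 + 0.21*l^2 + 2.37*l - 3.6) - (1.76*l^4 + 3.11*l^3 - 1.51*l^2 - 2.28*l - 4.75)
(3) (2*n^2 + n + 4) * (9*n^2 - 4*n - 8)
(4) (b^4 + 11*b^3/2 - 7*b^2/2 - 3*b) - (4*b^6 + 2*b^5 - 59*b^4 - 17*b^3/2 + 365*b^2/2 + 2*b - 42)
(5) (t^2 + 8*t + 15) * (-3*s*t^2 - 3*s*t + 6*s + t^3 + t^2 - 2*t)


(1) = -1.924*d^3 + 1.3517*d^2 + 8.8957*d + 5.6256
(2) = -1.76*l^4 - 2.19*l^3 + 1.72*l^2 + 4.65*l + 1.15
(3) = 18*n^4 + n^3 + 16*n^2 - 24*n - 32
(4) = -4*b^6 - 2*b^5 + 60*b^4 + 14*b^3 - 186*b^2 - 5*b + 42
(5) = -3*s*t^4 - 27*s*t^3 - 63*s*t^2 + 3*s*t + 90*s + t^5 + 9*t^4 + 21*t^3 - t^2 - 30*t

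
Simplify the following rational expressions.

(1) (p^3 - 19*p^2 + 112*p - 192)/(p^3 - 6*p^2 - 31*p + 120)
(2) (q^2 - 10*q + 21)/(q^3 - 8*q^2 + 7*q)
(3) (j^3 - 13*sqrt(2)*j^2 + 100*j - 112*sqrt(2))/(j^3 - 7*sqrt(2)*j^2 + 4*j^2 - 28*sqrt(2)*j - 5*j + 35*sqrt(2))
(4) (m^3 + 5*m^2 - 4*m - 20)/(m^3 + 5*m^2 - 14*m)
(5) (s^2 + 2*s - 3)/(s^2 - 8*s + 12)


(1) = (p - 8)/(p + 5)
(2) = (q - 3)/(q^2 - q)
(3) = (j^2 - 6*sqrt(2)*j + 16)/(j^2 + 4*j - 5)
(4) = (m^2 + 7*m + 10)/(m^2 + 7*m)
(5) = (s^2 + 2*s - 3)/(s^2 - 8*s + 12)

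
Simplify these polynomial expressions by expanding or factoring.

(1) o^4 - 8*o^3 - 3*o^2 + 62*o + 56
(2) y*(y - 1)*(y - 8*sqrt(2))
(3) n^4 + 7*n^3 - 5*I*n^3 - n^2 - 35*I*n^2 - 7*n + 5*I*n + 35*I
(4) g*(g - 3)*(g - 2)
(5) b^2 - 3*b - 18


(1) = (o - 7)*(o - 4)*(o + 1)*(o + 2)
(2) = y^3 - 8*sqrt(2)*y^2 - y^2 + 8*sqrt(2)*y
(3) = (n - 1)*(n + 1)*(n + 7)*(n - 5*I)
(4) = g^3 - 5*g^2 + 6*g
(5) = (b - 6)*(b + 3)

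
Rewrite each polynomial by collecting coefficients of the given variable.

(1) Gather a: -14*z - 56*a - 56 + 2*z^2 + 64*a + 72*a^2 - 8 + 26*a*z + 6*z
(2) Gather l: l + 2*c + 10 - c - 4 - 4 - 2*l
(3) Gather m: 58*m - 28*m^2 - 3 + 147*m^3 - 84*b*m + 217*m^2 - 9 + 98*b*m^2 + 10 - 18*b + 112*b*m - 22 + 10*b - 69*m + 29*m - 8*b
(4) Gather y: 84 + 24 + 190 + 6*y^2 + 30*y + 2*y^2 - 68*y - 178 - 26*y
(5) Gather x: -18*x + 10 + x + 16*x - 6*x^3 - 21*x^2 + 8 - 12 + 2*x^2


(1) = 72*a^2 + a*(26*z + 8) + 2*z^2 - 8*z - 64
(2) = c - l + 2
(3) = -16*b + 147*m^3 + m^2*(98*b + 189) + m*(28*b + 18) - 24
(4) = 8*y^2 - 64*y + 120
(5) = -6*x^3 - 19*x^2 - x + 6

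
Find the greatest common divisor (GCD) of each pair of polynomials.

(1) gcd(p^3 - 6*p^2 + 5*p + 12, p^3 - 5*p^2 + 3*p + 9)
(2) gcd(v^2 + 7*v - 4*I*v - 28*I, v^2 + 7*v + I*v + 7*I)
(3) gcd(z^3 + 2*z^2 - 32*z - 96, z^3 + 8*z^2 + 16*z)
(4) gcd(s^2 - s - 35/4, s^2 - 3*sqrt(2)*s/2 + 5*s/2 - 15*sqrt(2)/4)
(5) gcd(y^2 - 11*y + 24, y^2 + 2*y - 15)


(1) = gcd((p - 4)*(p - 3)*(p + 1), (p - 3)^2*(p + 1)) = p^2 - 2*p - 3
(2) = gcd((v + 7)*(v - 4*I), (v + 7)*(v + I)) = v + 7
(3) = z^2 + 8*z + 16
(4) = gcd((s - 7/2)*(s + 5/2), (s + 5/2)*(s - 3*sqrt(2)/2)) = s + 5/2
(5) = gcd((y - 8)*(y - 3), (y - 3)*(y + 5)) = y - 3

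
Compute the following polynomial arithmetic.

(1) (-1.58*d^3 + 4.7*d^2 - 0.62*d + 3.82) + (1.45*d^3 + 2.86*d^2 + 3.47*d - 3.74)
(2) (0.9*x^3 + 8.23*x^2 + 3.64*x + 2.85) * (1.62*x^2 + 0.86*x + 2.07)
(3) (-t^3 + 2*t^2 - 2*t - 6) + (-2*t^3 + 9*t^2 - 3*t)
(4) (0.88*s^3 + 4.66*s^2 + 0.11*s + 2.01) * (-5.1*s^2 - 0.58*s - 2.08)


(1) = -0.13*d^3 + 7.56*d^2 + 2.85*d + 0.08
(2) = 1.458*x^5 + 14.1066*x^4 + 14.8376*x^3 + 24.7835*x^2 + 9.9858*x + 5.8995
(3) = -3*t^3 + 11*t^2 - 5*t - 6
(4) = -4.488*s^5 - 24.2764*s^4 - 5.0942*s^3 - 20.0076*s^2 - 1.3946*s - 4.1808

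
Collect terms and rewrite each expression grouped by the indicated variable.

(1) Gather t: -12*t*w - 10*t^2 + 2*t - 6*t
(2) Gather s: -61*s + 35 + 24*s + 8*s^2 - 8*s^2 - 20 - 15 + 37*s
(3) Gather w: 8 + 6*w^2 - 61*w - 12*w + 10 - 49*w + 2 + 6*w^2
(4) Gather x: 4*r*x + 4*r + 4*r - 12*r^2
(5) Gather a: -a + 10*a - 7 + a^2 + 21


(1) = -10*t^2 + t*(-12*w - 4)
(2) = 0
(3) = 12*w^2 - 122*w + 20
(4) = -12*r^2 + 4*r*x + 8*r
(5) = a^2 + 9*a + 14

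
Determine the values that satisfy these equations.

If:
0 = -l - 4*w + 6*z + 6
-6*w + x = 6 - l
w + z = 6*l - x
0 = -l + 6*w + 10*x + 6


Then:
l = -12/25
w = -27/25
x = 0
z = -9/5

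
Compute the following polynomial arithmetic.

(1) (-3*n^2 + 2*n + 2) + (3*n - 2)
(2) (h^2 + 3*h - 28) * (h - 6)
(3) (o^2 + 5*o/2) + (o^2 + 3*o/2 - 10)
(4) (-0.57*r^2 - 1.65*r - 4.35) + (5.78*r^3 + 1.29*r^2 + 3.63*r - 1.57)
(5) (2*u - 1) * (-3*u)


(1) = -3*n^2 + 5*n
(2) = h^3 - 3*h^2 - 46*h + 168
(3) = 2*o^2 + 4*o - 10
(4) = 5.78*r^3 + 0.72*r^2 + 1.98*r - 5.92
(5) = -6*u^2 + 3*u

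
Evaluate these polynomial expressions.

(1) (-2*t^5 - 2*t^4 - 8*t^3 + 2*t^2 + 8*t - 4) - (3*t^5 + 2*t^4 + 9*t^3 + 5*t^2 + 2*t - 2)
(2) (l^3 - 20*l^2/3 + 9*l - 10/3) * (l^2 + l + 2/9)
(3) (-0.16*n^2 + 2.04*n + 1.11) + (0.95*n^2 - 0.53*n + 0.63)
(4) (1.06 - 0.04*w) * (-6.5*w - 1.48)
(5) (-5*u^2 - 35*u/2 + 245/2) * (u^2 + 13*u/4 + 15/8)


(1) = -5*t^5 - 4*t^4 - 17*t^3 - 3*t^2 + 6*t - 2
(2) = l^5 - 17*l^4/3 + 23*l^3/9 + 113*l^2/27 - 4*l/3 - 20/27
(3) = 0.79*n^2 + 1.51*n + 1.74
(4) = 0.26*w^2 - 6.8308*w - 1.5688
(5) = -5*u^4 - 135*u^3/4 + 225*u^2/4 + 5845*u/16 + 3675/16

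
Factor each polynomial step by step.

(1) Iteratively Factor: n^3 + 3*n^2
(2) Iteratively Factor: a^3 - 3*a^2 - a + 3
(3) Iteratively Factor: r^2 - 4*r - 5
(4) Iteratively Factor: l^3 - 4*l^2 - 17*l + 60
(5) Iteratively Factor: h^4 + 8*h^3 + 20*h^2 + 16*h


(1) = (n)*(n^2 + 3*n) = n*(n + 3)*(n)
(2) = (a + 1)*(a^2 - 4*a + 3) = (a - 1)*(a + 1)*(a - 3)
(3) = (r - 5)*(r + 1)
(4) = (l + 4)*(l^2 - 8*l + 15) = (l - 5)*(l + 4)*(l - 3)
(5) = (h + 4)*(h^3 + 4*h^2 + 4*h) = h*(h + 4)*(h^2 + 4*h + 4) = h*(h + 2)*(h + 4)*(h + 2)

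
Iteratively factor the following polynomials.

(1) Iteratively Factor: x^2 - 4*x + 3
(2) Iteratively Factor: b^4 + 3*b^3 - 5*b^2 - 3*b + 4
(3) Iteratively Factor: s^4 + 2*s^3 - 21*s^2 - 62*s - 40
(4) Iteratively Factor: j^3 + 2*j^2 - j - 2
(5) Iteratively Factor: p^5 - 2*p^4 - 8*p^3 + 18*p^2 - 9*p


(1) = (x - 3)*(x - 1)
(2) = (b + 4)*(b^3 - b^2 - b + 1) = (b + 1)*(b + 4)*(b^2 - 2*b + 1) = (b - 1)*(b + 1)*(b + 4)*(b - 1)
(3) = (s + 1)*(s^3 + s^2 - 22*s - 40) = (s + 1)*(s + 2)*(s^2 - s - 20) = (s + 1)*(s + 2)*(s + 4)*(s - 5)
(4) = (j + 1)*(j^2 + j - 2) = (j + 1)*(j + 2)*(j - 1)
(5) = (p - 1)*(p^4 - p^3 - 9*p^2 + 9*p) = (p - 1)^2*(p^3 - 9*p) = p*(p - 1)^2*(p^2 - 9) = p*(p - 1)^2*(p + 3)*(p - 3)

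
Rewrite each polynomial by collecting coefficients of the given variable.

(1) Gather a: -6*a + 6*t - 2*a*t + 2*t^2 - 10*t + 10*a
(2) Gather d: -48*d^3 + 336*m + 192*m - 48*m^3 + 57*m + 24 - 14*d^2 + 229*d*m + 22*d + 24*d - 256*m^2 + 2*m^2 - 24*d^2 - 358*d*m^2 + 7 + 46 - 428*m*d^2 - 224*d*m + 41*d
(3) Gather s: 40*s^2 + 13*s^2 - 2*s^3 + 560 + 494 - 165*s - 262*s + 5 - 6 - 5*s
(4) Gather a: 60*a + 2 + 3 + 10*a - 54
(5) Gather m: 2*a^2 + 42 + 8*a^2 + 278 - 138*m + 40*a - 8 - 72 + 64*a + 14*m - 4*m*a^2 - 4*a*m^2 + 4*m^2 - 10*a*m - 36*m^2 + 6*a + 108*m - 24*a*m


(1) = a*(4 - 2*t) + 2*t^2 - 4*t
(2) = -48*d^3 + d^2*(-428*m - 38) + d*(-358*m^2 + 5*m + 87) - 48*m^3 - 254*m^2 + 585*m + 77
(3) = -2*s^3 + 53*s^2 - 432*s + 1053
(4) = 70*a - 49
(5) = 10*a^2 + 110*a + m^2*(-4*a - 32) + m*(-4*a^2 - 34*a - 16) + 240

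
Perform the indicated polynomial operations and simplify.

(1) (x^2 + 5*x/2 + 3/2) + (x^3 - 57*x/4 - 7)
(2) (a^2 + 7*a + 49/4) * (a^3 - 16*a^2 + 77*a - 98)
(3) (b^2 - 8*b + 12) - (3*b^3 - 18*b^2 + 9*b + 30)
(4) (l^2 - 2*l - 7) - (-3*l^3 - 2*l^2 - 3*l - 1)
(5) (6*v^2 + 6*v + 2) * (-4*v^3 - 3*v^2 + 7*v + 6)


(1) = x^3 + x^2 - 47*x/4 - 11/2
(2) = a^5 - 9*a^4 - 91*a^3/4 + 245*a^2 + 1029*a/4 - 2401/2
(3) = -3*b^3 + 19*b^2 - 17*b - 18
(4) = 3*l^3 + 3*l^2 + l - 6
(5) = -24*v^5 - 42*v^4 + 16*v^3 + 72*v^2 + 50*v + 12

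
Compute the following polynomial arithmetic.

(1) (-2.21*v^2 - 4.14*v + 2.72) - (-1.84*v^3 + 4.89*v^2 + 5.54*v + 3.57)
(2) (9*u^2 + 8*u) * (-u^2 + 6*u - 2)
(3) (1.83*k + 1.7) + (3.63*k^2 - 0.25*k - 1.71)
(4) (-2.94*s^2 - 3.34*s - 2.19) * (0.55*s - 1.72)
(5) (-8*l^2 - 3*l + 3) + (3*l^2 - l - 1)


(1) = 1.84*v^3 - 7.1*v^2 - 9.68*v - 0.85
(2) = -9*u^4 + 46*u^3 + 30*u^2 - 16*u
(3) = 3.63*k^2 + 1.58*k - 0.01
(4) = -1.617*s^3 + 3.2198*s^2 + 4.5403*s + 3.7668
(5) = -5*l^2 - 4*l + 2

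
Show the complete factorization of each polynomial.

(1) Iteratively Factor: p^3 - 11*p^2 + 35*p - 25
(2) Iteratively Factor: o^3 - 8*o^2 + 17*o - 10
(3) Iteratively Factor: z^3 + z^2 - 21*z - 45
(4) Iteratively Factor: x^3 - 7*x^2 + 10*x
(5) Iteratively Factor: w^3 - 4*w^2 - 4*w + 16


(1) = (p - 5)*(p^2 - 6*p + 5) = (p - 5)^2*(p - 1)
(2) = (o - 1)*(o^2 - 7*o + 10) = (o - 2)*(o - 1)*(o - 5)
(3) = (z - 5)*(z^2 + 6*z + 9) = (z - 5)*(z + 3)*(z + 3)
(4) = (x - 5)*(x^2 - 2*x) = (x - 5)*(x - 2)*(x)
(5) = (w - 4)*(w^2 - 4) = (w - 4)*(w + 2)*(w - 2)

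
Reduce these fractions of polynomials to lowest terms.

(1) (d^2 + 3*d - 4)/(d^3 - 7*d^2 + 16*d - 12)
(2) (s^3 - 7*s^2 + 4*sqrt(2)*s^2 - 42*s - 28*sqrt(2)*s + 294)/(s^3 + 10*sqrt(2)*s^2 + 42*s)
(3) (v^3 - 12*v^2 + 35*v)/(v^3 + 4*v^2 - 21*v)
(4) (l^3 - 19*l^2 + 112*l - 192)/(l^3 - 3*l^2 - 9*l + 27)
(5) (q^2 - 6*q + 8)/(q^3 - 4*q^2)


(1) = (d^2 + 3*d - 4)/(d^3 - 7*d^2 + 16*d - 12)
(2) = (s^2 + s*(-7 - 3*sqrt(2)) + 21*sqrt(2))/(s^2 + 3*sqrt(2)*s)
(3) = (v^2 - 12*v + 35)/(v^2 + 4*v - 21)
(4) = (l^2 - 16*l + 64)/(l^2 - 9)
(5) = (q - 2)/q^2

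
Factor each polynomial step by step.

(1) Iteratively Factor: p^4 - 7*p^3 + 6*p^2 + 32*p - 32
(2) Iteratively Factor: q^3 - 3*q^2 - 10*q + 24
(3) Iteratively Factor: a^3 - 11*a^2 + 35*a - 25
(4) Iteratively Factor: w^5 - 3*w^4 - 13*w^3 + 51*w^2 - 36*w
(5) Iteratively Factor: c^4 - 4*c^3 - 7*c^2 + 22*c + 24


(1) = (p + 2)*(p^3 - 9*p^2 + 24*p - 16) = (p - 1)*(p + 2)*(p^2 - 8*p + 16) = (p - 4)*(p - 1)*(p + 2)*(p - 4)
(2) = (q - 2)*(q^2 - q - 12) = (q - 2)*(q + 3)*(q - 4)
(3) = (a - 5)*(a^2 - 6*a + 5) = (a - 5)*(a - 1)*(a - 5)
(4) = (w - 3)*(w^4 - 13*w^2 + 12*w) = (w - 3)*(w - 1)*(w^3 + w^2 - 12*w) = (w - 3)*(w - 1)*(w + 4)*(w^2 - 3*w) = (w - 3)^2*(w - 1)*(w + 4)*(w)
(5) = (c - 4)*(c^3 - 7*c - 6) = (c - 4)*(c + 2)*(c^2 - 2*c - 3) = (c - 4)*(c + 1)*(c + 2)*(c - 3)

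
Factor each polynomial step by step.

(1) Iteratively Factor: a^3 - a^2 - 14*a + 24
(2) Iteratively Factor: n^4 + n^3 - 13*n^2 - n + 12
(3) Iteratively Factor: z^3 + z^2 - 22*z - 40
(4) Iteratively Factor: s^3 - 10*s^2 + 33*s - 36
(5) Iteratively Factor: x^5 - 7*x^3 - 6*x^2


(1) = (a - 2)*(a^2 + a - 12) = (a - 2)*(a + 4)*(a - 3)
(2) = (n + 1)*(n^3 - 13*n + 12) = (n - 3)*(n + 1)*(n^2 + 3*n - 4) = (n - 3)*(n - 1)*(n + 1)*(n + 4)
(3) = (z - 5)*(z^2 + 6*z + 8) = (z - 5)*(z + 2)*(z + 4)
(4) = (s - 3)*(s^2 - 7*s + 12) = (s - 4)*(s - 3)*(s - 3)
(5) = (x - 3)*(x^4 + 3*x^3 + 2*x^2) = x*(x - 3)*(x^3 + 3*x^2 + 2*x) = x*(x - 3)*(x + 2)*(x^2 + x) = x*(x - 3)*(x + 1)*(x + 2)*(x)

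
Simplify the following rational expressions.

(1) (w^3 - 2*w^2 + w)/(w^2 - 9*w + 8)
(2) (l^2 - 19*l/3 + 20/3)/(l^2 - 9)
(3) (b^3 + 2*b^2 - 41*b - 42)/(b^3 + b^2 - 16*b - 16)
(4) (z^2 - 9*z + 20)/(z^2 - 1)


(1) = (w^2 - w)/(w - 8)
(2) = (3*l^2 - 19*l + 20)/(3*l^2 - 27)
(3) = (b^2 + b - 42)/(b^2 - 16)
(4) = (z^2 - 9*z + 20)/(z^2 - 1)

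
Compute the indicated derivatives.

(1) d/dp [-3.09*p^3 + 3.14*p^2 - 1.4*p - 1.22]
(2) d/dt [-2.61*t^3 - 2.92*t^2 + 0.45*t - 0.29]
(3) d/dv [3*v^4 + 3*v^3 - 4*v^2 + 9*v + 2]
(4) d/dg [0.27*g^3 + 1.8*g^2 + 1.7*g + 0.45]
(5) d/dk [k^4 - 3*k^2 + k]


(1) = -9.27*p^2 + 6.28*p - 1.4
(2) = -7.83*t^2 - 5.84*t + 0.45
(3) = 12*v^3 + 9*v^2 - 8*v + 9
(4) = 0.81*g^2 + 3.6*g + 1.7
(5) = 4*k^3 - 6*k + 1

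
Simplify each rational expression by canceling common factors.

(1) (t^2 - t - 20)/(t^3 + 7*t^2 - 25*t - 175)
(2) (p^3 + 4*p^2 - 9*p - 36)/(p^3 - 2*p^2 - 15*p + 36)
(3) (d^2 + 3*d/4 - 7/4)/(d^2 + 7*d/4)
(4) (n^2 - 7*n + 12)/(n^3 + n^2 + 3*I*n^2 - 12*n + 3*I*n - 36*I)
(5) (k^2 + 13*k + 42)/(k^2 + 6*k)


(1) = (t + 4)/(t^2 + 12*t + 35)
(2) = (p + 3)/(p - 3)
(3) = (d - 1)/d
(4) = (n - 4)/(n^2 + n*(4 + 3*I) + 12*I)
(5) = (k + 7)/k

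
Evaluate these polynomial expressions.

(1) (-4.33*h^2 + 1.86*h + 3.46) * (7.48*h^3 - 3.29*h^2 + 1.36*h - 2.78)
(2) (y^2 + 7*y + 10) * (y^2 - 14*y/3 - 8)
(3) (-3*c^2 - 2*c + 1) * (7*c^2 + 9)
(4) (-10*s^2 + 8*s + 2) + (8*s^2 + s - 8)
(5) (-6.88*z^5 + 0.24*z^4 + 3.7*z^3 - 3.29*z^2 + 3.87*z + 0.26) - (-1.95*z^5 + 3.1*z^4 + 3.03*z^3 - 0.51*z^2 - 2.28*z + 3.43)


(1) = -32.3884*h^5 + 28.1585*h^4 + 13.8726*h^3 + 3.1836*h^2 - 0.4652*h - 9.6188
(2) = y^4 + 7*y^3/3 - 92*y^2/3 - 308*y/3 - 80
(3) = -21*c^4 - 14*c^3 - 20*c^2 - 18*c + 9
(4) = -2*s^2 + 9*s - 6
(5) = -4.93*z^5 - 2.86*z^4 + 0.67*z^3 - 2.78*z^2 + 6.15*z - 3.17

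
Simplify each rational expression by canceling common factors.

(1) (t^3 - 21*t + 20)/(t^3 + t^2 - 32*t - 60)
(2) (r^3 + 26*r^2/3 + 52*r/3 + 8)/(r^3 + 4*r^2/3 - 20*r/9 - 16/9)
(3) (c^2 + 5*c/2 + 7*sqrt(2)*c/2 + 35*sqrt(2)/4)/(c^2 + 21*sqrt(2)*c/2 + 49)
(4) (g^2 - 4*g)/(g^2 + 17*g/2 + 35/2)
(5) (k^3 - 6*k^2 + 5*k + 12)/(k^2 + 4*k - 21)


(1) = (t^2 - 5*t + 4)/(t^2 - 4*t - 12)
(2) = (3*r + 18)/(3*r - 4)
(3) = (8*c + 20)/(8*c + 56*sqrt(2))
(4) = (2*g^2 - 8*g)/(2*g^2 + 17*g + 35)
(5) = (k^2 - 3*k - 4)/(k + 7)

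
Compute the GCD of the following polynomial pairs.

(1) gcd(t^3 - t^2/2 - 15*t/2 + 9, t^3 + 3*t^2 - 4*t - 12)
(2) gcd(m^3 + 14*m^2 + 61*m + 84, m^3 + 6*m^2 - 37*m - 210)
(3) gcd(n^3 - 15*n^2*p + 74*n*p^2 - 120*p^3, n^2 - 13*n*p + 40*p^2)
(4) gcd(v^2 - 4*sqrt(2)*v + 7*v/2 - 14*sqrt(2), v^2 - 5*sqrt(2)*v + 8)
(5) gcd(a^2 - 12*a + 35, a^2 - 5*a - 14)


(1) = gcd((t - 2)*(t - 3/2)*(t + 3), (t - 2)*(t + 2)*(t + 3)) = t^2 + t - 6
(2) = m + 7
(3) = gcd((n - 6*p)*(n - 5*p)*(n - 4*p), (n - 8*p)*(n - 5*p)) = -n + 5*p
(4) = gcd((v + 7/2)*(v - 4*sqrt(2)), (v - 4*sqrt(2))*(v - sqrt(2))) = v - 4*sqrt(2)
(5) = a - 7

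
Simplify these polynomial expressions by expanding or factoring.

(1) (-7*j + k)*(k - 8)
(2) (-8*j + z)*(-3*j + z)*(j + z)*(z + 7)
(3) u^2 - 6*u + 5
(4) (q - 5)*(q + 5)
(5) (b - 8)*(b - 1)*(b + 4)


(1) = -7*j*k + 56*j + k^2 - 8*k
(2) = 24*j^3*z + 168*j^3 + 13*j^2*z^2 + 91*j^2*z - 10*j*z^3 - 70*j*z^2 + z^4 + 7*z^3
(3) = (u - 5)*(u - 1)
(4) = q^2 - 25
(5) = b^3 - 5*b^2 - 28*b + 32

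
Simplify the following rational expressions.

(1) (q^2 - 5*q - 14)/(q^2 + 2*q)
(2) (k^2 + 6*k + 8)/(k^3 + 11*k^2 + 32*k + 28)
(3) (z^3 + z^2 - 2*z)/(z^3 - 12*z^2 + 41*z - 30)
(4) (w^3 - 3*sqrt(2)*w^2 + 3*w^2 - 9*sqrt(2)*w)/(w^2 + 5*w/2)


(1) = (q - 7)/q
(2) = (k + 4)/(k^2 + 9*k + 14)
(3) = (z^2 + 2*z)/(z^2 - 11*z + 30)
(4) = (2*w^2 + w*(6 - 6*sqrt(2)) - 18*sqrt(2))/(2*w + 5)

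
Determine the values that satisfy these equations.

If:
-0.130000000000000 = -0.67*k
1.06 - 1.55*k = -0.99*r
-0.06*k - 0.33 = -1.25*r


Then:
No Solution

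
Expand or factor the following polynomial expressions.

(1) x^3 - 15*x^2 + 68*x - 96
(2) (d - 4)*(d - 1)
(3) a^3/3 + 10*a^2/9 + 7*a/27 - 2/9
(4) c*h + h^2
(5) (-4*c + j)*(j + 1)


(1) = (x - 8)*(x - 4)*(x - 3)
(2) = d^2 - 5*d + 4
(3) = (a/3 + 1)*(a - 1/3)*(a + 2/3)
(4) = h*(c + h)
(5) = -4*c*j - 4*c + j^2 + j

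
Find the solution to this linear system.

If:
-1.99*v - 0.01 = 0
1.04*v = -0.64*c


Then:
c = 0.01
v = -0.01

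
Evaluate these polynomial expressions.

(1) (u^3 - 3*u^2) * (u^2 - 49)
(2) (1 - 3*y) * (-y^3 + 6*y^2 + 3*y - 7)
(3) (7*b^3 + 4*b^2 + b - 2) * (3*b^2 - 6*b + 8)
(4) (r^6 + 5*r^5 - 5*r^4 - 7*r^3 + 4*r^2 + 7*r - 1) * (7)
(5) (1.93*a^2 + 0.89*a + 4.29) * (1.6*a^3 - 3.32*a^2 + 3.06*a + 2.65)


(1) = u^5 - 3*u^4 - 49*u^3 + 147*u^2
(2) = 3*y^4 - 19*y^3 - 3*y^2 + 24*y - 7
(3) = 21*b^5 - 30*b^4 + 35*b^3 + 20*b^2 + 20*b - 16
(4) = 7*r^6 + 35*r^5 - 35*r^4 - 49*r^3 + 28*r^2 + 49*r - 7
(5) = 3.088*a^5 - 4.9836*a^4 + 9.815*a^3 - 6.4049*a^2 + 15.4859*a + 11.3685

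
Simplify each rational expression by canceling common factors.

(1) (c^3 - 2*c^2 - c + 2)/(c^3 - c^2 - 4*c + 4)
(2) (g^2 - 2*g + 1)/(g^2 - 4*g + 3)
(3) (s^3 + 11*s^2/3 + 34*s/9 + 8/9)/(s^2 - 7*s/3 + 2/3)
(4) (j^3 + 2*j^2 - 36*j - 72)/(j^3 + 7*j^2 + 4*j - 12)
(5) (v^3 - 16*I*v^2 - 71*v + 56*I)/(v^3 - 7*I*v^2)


(1) = (c + 1)/(c + 2)
(2) = (g - 1)/(g - 3)
(3) = (9*s^3 + 33*s^2 + 34*s + 8)/(9*s^2 - 21*s + 6)
(4) = (j - 6)/(j - 1)
(5) = (v^2 - 9*I*v - 8)/v^2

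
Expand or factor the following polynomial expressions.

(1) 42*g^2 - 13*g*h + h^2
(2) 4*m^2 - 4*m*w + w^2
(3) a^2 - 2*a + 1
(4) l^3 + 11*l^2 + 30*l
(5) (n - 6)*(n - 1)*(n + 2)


(1) = (-7*g + h)*(-6*g + h)
(2) = (-2*m + w)^2
(3) = (a - 1)^2
(4) = l*(l + 5)*(l + 6)
(5) = n^3 - 5*n^2 - 8*n + 12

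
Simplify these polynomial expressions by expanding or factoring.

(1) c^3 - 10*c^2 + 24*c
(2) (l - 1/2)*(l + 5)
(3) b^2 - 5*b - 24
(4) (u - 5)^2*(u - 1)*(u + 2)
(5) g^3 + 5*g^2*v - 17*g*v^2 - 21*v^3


(1) = c*(c - 6)*(c - 4)
(2) = l^2 + 9*l/2 - 5/2
(3) = (b - 8)*(b + 3)
(4) = u^4 - 9*u^3 + 13*u^2 + 45*u - 50
(5) = (g - 3*v)*(g + v)*(g + 7*v)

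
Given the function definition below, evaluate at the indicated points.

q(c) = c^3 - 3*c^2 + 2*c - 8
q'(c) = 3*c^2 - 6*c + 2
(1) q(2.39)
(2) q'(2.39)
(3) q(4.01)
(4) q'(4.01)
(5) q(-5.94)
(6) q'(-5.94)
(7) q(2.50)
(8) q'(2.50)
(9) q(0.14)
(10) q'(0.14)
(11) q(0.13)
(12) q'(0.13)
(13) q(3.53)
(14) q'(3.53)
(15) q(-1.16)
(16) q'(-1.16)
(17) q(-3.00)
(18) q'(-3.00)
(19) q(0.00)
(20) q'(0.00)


(1) = -6.70
(2) = 4.80
(3) = 16.26
(4) = 26.18
(5) = -335.32
(6) = 143.49
(7) = -6.12
(8) = 5.75
(9) = -7.78
(10) = 1.22
(11) = -7.79
(12) = 1.27
(13) = 5.66
(14) = 18.20
(15) = -15.92
(16) = 13.00
(17) = -68.00
(18) = 47.00
(19) = -8.00
(20) = 2.00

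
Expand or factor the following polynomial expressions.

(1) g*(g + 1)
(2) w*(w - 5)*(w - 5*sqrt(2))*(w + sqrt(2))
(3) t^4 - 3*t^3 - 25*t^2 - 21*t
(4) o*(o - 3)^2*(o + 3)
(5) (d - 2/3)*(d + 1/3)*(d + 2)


(1) = g^2 + g
(2) = w^4 - 4*sqrt(2)*w^3 - 5*w^3 - 10*w^2 + 20*sqrt(2)*w^2 + 50*w
(3) = t*(t - 7)*(t + 1)*(t + 3)
(4) = o^4 - 3*o^3 - 9*o^2 + 27*o
(5) = d^3 + 5*d^2/3 - 8*d/9 - 4/9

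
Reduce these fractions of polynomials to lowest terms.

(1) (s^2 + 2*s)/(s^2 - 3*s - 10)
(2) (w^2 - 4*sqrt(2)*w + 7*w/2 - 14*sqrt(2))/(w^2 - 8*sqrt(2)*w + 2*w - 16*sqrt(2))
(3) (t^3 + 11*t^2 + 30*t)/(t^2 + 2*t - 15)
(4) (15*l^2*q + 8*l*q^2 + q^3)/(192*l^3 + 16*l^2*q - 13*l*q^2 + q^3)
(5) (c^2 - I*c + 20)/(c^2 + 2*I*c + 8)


(1) = s/(s - 5)
(2) = (2*w^2 + w*(7 - 8*sqrt(2)) - 28*sqrt(2))/(2*w^2 + w*(4 - 16*sqrt(2)) - 32*sqrt(2))
(3) = (t^2 + 6*t)/(t - 3)
(4) = (5*l*q + q^2)/(64*l^2 - 16*l*q + q^2)
(5) = (c - 5*I)/(c - 2*I)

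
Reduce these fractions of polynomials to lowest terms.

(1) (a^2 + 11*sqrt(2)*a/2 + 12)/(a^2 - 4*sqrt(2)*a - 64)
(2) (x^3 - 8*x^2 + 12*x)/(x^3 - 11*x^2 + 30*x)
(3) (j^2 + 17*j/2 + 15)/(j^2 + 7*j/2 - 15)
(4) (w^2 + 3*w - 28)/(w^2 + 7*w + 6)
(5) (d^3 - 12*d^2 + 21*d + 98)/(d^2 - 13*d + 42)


(1) = (2*a + 3*sqrt(2))/(2*a - 16*sqrt(2))
(2) = (x - 2)/(x - 5)
(3) = (2*j + 5)/(2*j - 5)
(4) = (w^2 + 3*w - 28)/(w^2 + 7*w + 6)
(5) = (d^2 - 5*d - 14)/(d - 6)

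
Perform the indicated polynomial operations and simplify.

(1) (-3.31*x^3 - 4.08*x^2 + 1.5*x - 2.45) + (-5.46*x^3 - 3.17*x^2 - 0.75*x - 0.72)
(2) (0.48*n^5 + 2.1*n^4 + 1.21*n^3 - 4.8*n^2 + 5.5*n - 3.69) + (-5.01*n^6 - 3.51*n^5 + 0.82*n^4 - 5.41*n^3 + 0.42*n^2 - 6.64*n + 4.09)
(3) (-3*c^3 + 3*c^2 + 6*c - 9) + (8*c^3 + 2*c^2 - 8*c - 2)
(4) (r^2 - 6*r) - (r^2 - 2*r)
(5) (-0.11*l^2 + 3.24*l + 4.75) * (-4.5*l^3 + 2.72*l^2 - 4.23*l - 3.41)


(1) = -8.77*x^3 - 7.25*x^2 + 0.75*x - 3.17
(2) = -5.01*n^6 - 3.03*n^5 + 2.92*n^4 - 4.2*n^3 - 4.38*n^2 - 1.14*n + 0.4
(3) = 5*c^3 + 5*c^2 - 2*c - 11
(4) = -4*r
(5) = 0.495*l^5 - 14.8792*l^4 - 12.0969*l^3 - 0.4101*l^2 - 31.1409*l - 16.1975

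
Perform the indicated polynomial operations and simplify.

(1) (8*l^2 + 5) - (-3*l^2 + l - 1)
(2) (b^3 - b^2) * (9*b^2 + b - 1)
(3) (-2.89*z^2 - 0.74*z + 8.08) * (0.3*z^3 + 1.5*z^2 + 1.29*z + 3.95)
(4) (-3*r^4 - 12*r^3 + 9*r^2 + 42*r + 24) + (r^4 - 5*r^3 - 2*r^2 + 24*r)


(1) = 11*l^2 - l + 6
(2) = 9*b^5 - 8*b^4 - 2*b^3 + b^2
(3) = -0.867*z^5 - 4.557*z^4 - 2.4141*z^3 - 0.2501*z^2 + 7.5002*z + 31.916
(4) = -2*r^4 - 17*r^3 + 7*r^2 + 66*r + 24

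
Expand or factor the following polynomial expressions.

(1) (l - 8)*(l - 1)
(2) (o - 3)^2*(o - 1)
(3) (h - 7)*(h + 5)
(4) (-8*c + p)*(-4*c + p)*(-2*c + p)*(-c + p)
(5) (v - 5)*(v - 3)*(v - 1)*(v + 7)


(1) = l^2 - 9*l + 8
(2) = o^3 - 7*o^2 + 15*o - 9
(3) = h^2 - 2*h - 35
(4) = 64*c^4 - 120*c^3*p + 70*c^2*p^2 - 15*c*p^3 + p^4
(5) = v^4 - 2*v^3 - 40*v^2 + 146*v - 105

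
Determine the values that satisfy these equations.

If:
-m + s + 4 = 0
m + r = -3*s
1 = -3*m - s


Then:
m = 3/4
r = 9
s = -13/4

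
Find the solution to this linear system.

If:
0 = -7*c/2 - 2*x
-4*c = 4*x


Then:
c = 0
x = 0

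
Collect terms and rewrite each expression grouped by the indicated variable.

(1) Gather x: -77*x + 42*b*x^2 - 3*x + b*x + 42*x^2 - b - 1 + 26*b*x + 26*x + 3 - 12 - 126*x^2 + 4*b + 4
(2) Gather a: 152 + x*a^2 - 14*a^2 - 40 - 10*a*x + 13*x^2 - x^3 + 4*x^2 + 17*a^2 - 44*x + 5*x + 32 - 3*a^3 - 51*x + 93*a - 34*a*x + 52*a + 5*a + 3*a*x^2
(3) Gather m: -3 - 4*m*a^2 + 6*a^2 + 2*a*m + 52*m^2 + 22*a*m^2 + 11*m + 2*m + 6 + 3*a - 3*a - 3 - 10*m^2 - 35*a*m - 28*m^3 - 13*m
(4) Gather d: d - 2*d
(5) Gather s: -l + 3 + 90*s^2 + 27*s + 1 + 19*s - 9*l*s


(1) = 3*b + x^2*(42*b - 84) + x*(27*b - 54) - 6
(2) = -3*a^3 + a^2*(x + 3) + a*(3*x^2 - 44*x + 150) - x^3 + 17*x^2 - 90*x + 144
(3) = 6*a^2 - 28*m^3 + m^2*(22*a + 42) + m*(-4*a^2 - 33*a)
(4) = -d
(5) = -l + 90*s^2 + s*(46 - 9*l) + 4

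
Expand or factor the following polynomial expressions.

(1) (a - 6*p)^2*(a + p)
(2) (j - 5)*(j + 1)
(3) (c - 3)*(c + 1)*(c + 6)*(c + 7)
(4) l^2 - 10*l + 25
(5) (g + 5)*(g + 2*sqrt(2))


(1) = a^3 - 11*a^2*p + 24*a*p^2 + 36*p^3
(2) = j^2 - 4*j - 5
(3) = c^4 + 11*c^3 + 13*c^2 - 123*c - 126
(4) = (l - 5)^2
(5) = g^2 + 2*sqrt(2)*g + 5*g + 10*sqrt(2)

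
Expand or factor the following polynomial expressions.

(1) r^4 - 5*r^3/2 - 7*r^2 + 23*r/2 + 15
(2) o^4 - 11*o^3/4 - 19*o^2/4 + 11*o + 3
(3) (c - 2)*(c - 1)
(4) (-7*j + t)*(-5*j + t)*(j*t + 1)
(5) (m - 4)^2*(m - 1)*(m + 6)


(1) = (r - 3)*(r - 5/2)*(sqrt(2)*r/2 + sqrt(2))*(sqrt(2)*r + sqrt(2))
(2) = (o - 3)*(o - 2)*(o + 1/4)*(o + 2)
(3) = c^2 - 3*c + 2
(4) = 35*j^3*t - 12*j^2*t^2 + 35*j^2 + j*t^3 - 12*j*t + t^2
(5) = m^4 - 3*m^3 - 30*m^2 + 128*m - 96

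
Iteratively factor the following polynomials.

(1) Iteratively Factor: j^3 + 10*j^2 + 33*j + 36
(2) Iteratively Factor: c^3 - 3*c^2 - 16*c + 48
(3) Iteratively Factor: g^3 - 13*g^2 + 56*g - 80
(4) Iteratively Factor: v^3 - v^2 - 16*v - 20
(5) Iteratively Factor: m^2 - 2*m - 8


(1) = (j + 4)*(j^2 + 6*j + 9) = (j + 3)*(j + 4)*(j + 3)
(2) = (c + 4)*(c^2 - 7*c + 12) = (c - 4)*(c + 4)*(c - 3)
(3) = (g - 4)*(g^2 - 9*g + 20) = (g - 4)^2*(g - 5)
(4) = (v + 2)*(v^2 - 3*v - 10) = (v + 2)^2*(v - 5)
(5) = (m + 2)*(m - 4)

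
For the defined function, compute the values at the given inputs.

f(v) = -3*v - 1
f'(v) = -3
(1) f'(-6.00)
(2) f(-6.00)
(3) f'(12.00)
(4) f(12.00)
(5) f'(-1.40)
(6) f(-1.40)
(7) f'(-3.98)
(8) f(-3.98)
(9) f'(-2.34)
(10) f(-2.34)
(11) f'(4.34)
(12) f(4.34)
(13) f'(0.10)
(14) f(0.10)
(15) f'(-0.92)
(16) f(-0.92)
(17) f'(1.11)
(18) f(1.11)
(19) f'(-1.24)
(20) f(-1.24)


(1) = -3.00
(2) = 17.00
(3) = -3.00
(4) = -37.00
(5) = -3.00
(6) = 3.20
(7) = -3.00
(8) = 10.94
(9) = -3.00
(10) = 6.02
(11) = -3.00
(12) = -14.02
(13) = -3.00
(14) = -1.30
(15) = -3.00
(16) = 1.76
(17) = -3.00
(18) = -4.33
(19) = -3.00
(20) = 2.72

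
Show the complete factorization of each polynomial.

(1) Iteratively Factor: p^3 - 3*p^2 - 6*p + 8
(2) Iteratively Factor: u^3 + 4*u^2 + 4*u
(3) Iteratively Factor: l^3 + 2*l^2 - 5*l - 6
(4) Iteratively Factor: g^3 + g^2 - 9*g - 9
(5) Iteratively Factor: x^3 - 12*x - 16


(1) = (p - 1)*(p^2 - 2*p - 8) = (p - 4)*(p - 1)*(p + 2)
(2) = (u + 2)*(u^2 + 2*u) = u*(u + 2)*(u + 2)
(3) = (l + 1)*(l^2 + l - 6) = (l + 1)*(l + 3)*(l - 2)
(4) = (g + 1)*(g^2 - 9) = (g + 1)*(g + 3)*(g - 3)
(5) = (x + 2)*(x^2 - 2*x - 8) = (x - 4)*(x + 2)*(x + 2)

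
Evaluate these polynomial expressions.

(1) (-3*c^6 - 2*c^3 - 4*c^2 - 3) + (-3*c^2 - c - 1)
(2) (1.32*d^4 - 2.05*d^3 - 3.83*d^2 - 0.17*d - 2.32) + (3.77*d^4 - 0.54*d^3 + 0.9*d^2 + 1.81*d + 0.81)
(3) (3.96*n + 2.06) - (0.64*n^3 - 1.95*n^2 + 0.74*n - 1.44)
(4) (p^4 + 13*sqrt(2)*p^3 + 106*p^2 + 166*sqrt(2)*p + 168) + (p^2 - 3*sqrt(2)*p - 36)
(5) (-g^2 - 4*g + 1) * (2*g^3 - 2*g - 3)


(1) = -3*c^6 - 2*c^3 - 7*c^2 - c - 4
(2) = 5.09*d^4 - 2.59*d^3 - 2.93*d^2 + 1.64*d - 1.51
(3) = -0.64*n^3 + 1.95*n^2 + 3.22*n + 3.5
(4) = p^4 + 13*sqrt(2)*p^3 + 107*p^2 + 163*sqrt(2)*p + 132
(5) = -2*g^5 - 8*g^4 + 4*g^3 + 11*g^2 + 10*g - 3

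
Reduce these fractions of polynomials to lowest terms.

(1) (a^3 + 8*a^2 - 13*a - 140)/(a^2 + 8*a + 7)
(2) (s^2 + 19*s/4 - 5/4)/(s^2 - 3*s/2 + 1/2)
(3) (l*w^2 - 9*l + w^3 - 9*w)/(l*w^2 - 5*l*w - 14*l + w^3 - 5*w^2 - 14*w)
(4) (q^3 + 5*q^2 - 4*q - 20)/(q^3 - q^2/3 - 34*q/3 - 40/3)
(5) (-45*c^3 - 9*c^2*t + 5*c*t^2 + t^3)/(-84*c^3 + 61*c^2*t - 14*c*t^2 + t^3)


(1) = (a^2 + a - 20)/(a + 1)
(2) = (4*s^2 + 19*s - 5)/(4*s^2 - 6*s + 2)
(3) = (w^2 - 9)/(w^2 - 5*w - 14)
(4) = (3*q^2 + 9*q - 30)/(3*q^2 - 7*q - 20)
(5) = (15*c^2 + 8*c*t + t^2)/(28*c^2 - 11*c*t + t^2)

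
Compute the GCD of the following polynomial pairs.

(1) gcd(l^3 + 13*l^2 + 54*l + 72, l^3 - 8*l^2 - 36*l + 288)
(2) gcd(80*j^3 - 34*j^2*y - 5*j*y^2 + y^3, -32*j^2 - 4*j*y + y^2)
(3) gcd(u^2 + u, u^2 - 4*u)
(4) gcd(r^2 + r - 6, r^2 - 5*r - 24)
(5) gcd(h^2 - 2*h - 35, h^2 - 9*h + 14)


(1) = l + 6
(2) = gcd((-8*j + y)*(-2*j + y)*(5*j + y), (-8*j + y)*(4*j + y)) = -8*j + y
(3) = gcd(u*(u + 1), u*(u - 4)) = u
(4) = gcd((r - 2)*(r + 3), (r - 8)*(r + 3)) = r + 3
(5) = gcd((h - 7)*(h + 5), (h - 7)*(h - 2)) = h - 7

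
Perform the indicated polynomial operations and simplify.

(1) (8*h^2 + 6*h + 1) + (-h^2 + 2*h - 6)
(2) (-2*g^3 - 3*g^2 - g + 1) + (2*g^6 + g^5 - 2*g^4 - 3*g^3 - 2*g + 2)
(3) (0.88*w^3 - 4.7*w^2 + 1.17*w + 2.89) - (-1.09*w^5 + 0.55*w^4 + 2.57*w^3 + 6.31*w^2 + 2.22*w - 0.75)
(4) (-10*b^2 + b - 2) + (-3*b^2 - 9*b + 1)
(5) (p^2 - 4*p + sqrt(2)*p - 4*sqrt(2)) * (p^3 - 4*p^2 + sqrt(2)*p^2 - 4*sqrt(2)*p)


(1) = 7*h^2 + 8*h - 5
(2) = 2*g^6 + g^5 - 2*g^4 - 5*g^3 - 3*g^2 - 3*g + 3
(3) = 1.09*w^5 - 0.55*w^4 - 1.69*w^3 - 11.01*w^2 - 1.05*w + 3.64
(4) = -13*b^2 - 8*b - 1
(5) = p^5 - 8*p^4 + 2*sqrt(2)*p^4 - 16*sqrt(2)*p^3 + 18*p^3 - 16*p^2 + 32*sqrt(2)*p^2 + 32*p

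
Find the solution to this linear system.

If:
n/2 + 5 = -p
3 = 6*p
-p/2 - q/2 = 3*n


Then:
n = -11
p = 1/2
q = 131/2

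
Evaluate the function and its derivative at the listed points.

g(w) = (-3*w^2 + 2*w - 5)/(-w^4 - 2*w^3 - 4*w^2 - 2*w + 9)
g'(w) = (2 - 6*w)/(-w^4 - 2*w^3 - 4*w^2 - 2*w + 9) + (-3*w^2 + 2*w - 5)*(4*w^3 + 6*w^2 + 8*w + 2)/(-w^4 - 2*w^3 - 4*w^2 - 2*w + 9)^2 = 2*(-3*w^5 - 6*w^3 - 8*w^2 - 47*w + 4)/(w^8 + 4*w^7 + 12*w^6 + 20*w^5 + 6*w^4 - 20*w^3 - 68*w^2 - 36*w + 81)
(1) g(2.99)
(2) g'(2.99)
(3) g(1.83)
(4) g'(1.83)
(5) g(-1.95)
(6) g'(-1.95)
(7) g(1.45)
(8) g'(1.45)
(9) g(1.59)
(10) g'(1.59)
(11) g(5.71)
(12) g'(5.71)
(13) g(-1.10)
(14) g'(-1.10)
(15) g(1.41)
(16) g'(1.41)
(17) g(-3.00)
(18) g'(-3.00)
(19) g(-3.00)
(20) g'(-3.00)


(1) = 0.16
(2) = -0.08
(3) = 0.36
(4) = -0.42
(5) = 10.47
(6) = 103.33
(7) = 0.66
(8) = -1.44
(9) = 0.50
(10) = -0.83
(11) = 0.06
(12) = -0.02
(13) = -1.43
(14) = 2.06
(15) = 0.72
(16) = -1.74
(17) = 0.79
(18) = 0.84
(19) = 0.79
(20) = 0.84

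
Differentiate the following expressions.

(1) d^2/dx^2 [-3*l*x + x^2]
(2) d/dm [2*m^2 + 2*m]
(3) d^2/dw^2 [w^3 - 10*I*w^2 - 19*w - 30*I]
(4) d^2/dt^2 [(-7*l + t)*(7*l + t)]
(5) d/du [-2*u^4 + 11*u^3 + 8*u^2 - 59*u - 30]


(1) = 2
(2) = 4*m + 2
(3) = 6*w - 20*I
(4) = 2
(5) = -8*u^3 + 33*u^2 + 16*u - 59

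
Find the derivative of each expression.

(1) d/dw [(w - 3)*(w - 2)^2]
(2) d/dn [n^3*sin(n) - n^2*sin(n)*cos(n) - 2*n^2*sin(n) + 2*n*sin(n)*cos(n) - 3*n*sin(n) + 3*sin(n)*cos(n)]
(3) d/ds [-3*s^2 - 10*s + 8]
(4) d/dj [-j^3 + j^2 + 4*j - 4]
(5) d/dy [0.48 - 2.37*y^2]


(1) = (w - 2)*(3*w - 8)
(2) = n^3*cos(n) + 3*n^2*sin(n) - 2*n^2*cos(n) - n^2*cos(2*n) - 4*n*sin(n) - n*sin(2*n) - 3*n*cos(n) + 2*n*cos(2*n) - 3*sin(n) + sin(2*n) + 3*cos(2*n)
(3) = -6*s - 10
(4) = -3*j^2 + 2*j + 4
(5) = -4.74*y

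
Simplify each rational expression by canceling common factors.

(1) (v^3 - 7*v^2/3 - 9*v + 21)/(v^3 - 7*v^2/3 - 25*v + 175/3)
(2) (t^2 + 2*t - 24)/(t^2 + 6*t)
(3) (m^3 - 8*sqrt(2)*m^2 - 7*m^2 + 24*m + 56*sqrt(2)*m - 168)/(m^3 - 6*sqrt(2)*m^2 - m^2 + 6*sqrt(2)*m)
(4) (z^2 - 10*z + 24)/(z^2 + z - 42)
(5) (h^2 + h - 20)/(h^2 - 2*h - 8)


(1) = (v^2 - 9)/(v^2 - 25)
(2) = (t - 4)/t
(3) = (m^2 + m*(-7 - 2*sqrt(2)) + 14*sqrt(2))/(m^2 - m)
(4) = (z - 4)/(z + 7)
(5) = (h + 5)/(h + 2)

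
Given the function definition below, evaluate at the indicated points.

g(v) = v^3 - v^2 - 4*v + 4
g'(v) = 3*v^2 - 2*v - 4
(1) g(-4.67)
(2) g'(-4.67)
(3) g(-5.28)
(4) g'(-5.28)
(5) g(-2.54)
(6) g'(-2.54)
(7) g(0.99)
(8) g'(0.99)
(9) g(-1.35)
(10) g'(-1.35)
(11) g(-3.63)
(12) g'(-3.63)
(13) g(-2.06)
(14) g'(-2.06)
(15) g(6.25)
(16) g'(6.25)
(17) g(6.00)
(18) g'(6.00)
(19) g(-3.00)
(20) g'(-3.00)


(1) = -100.98
(2) = 70.77
(3) = -149.96
(4) = 90.20
(5) = -8.68
(6) = 20.43
(7) = 0.03
(8) = -3.04
(9) = 5.12
(10) = 4.17
(11) = -42.49
(12) = 42.79
(13) = -0.75
(14) = 12.85
(15) = 184.08
(16) = 100.69
(17) = 160.00
(18) = 92.00
(19) = -20.00
(20) = 29.00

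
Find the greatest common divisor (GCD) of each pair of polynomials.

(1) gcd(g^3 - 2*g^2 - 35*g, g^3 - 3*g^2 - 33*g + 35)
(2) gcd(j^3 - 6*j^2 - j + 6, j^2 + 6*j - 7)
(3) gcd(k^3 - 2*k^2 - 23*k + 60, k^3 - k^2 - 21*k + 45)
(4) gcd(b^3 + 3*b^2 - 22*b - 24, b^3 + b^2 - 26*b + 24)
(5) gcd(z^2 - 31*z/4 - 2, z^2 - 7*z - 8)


(1) = gcd(g*(g - 7)*(g + 5), (g - 7)*(g - 1)*(g + 5)) = g^2 - 2*g - 35
(2) = gcd((j - 6)*(j - 1)*(j + 1), (j - 1)*(j + 7)) = j - 1
(3) = k^2 + 2*k - 15
(4) = gcd((b - 4)*(b + 1)*(b + 6), (b - 4)*(b - 1)*(b + 6)) = b^2 + 2*b - 24
(5) = z - 8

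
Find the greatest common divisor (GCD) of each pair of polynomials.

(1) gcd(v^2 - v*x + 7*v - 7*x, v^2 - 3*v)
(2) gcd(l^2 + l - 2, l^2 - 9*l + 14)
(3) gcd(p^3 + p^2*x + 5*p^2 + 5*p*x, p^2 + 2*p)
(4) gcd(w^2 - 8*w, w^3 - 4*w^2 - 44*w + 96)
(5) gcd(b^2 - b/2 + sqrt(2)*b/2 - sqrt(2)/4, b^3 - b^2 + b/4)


(1) = gcd((v + 7)*(v - x), v*(v - 3)) = 1
(2) = 1
(3) = gcd(p*(p + 5)*(p + x), p*(p + 2)) = p
(4) = gcd(w*(w - 8), (w - 8)*(w - 2)*(w + 6)) = w - 8
(5) = gcd((b - 1/2)*(b + sqrt(2)/2), b*(b - 1/2)^2) = b - 1/2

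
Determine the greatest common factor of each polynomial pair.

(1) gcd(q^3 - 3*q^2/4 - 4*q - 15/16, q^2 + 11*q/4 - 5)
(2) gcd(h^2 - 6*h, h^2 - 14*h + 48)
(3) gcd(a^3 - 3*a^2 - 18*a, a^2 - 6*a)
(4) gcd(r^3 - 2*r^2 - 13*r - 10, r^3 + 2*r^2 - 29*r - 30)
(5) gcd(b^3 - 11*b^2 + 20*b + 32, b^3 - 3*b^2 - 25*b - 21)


(1) = gcd((q - 5/2)*(q + 1/4)*(q + 3/2), (q - 5/4)*(q + 4)) = 1
(2) = h - 6
(3) = a^2 - 6*a
(4) = gcd((r - 5)*(r + 1)*(r + 2), (r - 5)*(r + 1)*(r + 6)) = r^2 - 4*r - 5
(5) = gcd((b - 8)*(b - 4)*(b + 1), (b - 7)*(b + 1)*(b + 3)) = b + 1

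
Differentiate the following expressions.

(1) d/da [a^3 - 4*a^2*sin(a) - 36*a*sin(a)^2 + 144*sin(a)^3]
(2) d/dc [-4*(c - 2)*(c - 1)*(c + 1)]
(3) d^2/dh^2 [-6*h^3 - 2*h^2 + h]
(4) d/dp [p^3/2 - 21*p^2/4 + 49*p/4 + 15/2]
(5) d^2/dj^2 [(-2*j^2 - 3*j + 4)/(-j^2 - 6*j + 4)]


(1) = -4*a^2*cos(a) + 3*a^2 - 8*a*sin(a) - 36*a*sin(2*a) + 432*sin(a)^2*cos(a) - 36*sin(a)^2
(2) = -12*c^2 + 16*c + 4
(3) = -36*h - 4
(4) = 3*p^2/2 - 21*p/2 + 49/4
(5) = 2*(-9*j^3 + 12*j^2 - 36*j - 56)/(j^6 + 18*j^5 + 96*j^4 + 72*j^3 - 384*j^2 + 288*j - 64)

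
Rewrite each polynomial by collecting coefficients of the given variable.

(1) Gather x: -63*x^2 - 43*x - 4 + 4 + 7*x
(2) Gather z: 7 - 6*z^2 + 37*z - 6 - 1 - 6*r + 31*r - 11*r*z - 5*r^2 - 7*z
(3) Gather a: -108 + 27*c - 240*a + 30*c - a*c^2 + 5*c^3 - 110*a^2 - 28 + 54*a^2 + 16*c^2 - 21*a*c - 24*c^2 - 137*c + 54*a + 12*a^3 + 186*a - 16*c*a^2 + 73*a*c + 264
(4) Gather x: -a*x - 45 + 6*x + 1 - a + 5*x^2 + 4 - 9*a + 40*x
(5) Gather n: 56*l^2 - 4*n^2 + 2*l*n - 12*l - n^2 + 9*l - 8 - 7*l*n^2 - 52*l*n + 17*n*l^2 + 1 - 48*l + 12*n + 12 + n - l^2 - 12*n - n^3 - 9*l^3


(1) = -63*x^2 - 36*x
(2) = -5*r^2 + 25*r - 6*z^2 + z*(30 - 11*r)
(3) = 12*a^3 + a^2*(-16*c - 56) + a*(-c^2 + 52*c) + 5*c^3 - 8*c^2 - 80*c + 128
(4) = -10*a + 5*x^2 + x*(46 - a) - 40
(5) = -9*l^3 + 55*l^2 - 51*l - n^3 + n^2*(-7*l - 5) + n*(17*l^2 - 50*l + 1) + 5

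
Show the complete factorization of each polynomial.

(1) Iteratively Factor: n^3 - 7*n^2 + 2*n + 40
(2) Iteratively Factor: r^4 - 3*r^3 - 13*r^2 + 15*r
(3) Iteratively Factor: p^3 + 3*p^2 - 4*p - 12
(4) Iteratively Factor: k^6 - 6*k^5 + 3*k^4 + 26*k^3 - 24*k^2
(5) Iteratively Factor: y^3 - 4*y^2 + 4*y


(1) = (n + 2)*(n^2 - 9*n + 20) = (n - 4)*(n + 2)*(n - 5)
(2) = (r + 3)*(r^3 - 6*r^2 + 5*r) = (r - 5)*(r + 3)*(r^2 - r) = r*(r - 5)*(r + 3)*(r - 1)
(3) = (p + 3)*(p^2 - 4) = (p + 2)*(p + 3)*(p - 2)
(4) = (k)*(k^5 - 6*k^4 + 3*k^3 + 26*k^2 - 24*k) = k*(k - 1)*(k^4 - 5*k^3 - 2*k^2 + 24*k) = k*(k - 1)*(k + 2)*(k^3 - 7*k^2 + 12*k) = k*(k - 4)*(k - 1)*(k + 2)*(k^2 - 3*k) = k*(k - 4)*(k - 3)*(k - 1)*(k + 2)*(k)
(5) = (y)*(y^2 - 4*y + 4) = y*(y - 2)*(y - 2)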